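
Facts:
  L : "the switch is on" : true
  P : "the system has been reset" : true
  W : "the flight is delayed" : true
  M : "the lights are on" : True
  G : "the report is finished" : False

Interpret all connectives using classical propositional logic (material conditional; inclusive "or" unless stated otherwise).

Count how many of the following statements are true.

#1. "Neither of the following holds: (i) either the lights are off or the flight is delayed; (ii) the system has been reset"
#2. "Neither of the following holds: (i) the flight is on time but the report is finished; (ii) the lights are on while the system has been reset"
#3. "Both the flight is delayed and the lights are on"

1

#1: Formalization: (not M or W) nor P

not M = not True = False
not M or W = False or True = True
(not M or W) nor P = True nor True = False
Hence #1 is false.

#2: Parsed as (not W and G) nor (M and P)

not W = not True = False
not W and G = False and False = False
M and P = True and True = True
(not W and G) nor (M and P) = False nor True = False
Thus #2 is false.

#3: Parsed as W and M

W and M = True and True = True
Hence #3 is true.

1 of the 3 statements is true.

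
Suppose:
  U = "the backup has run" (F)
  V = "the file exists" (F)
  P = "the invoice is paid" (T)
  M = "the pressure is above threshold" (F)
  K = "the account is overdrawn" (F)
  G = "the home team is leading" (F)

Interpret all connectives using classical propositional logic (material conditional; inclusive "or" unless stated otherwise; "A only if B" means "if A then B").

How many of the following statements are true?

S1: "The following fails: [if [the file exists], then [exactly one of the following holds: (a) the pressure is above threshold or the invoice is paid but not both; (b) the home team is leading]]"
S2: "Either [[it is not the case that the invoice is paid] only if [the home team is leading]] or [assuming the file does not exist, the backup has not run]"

S1: Formalization: ¬(V → ((M ⊕ P) ⊕ G))

M ⊕ P = F ⊕ T = T
(M ⊕ P) ⊕ G = T ⊕ F = T
V → ((M ⊕ P) ⊕ G) = F → T = T
¬(V → ((M ⊕ P) ⊕ G)) = ¬T = F
So S1 is false.

S2: This is (¬P → G) ∨ (¬V → ¬U).

¬P = ¬T = F
¬P → G = F → F = T
¬V = ¬F = T
¬U = ¬F = T
¬V → ¬U = T → T = T
(¬P → G) ∨ (¬V → ¬U) = T ∨ T = T
So S2 is true.

1 of the 2 statements is true (S2).

1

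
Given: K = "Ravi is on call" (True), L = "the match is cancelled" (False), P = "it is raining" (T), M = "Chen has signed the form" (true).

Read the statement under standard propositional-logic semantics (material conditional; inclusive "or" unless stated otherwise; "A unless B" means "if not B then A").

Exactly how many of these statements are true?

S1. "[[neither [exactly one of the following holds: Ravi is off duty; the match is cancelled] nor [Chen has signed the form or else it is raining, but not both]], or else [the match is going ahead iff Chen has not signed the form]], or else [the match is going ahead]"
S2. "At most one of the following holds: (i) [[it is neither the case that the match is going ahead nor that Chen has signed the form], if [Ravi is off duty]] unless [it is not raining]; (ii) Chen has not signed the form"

2

S1: Parsed as (((¬K ⊕ L) ↓ (M ⊕ P)) ∨ (¬L ↔ ¬M)) ∨ ¬L

¬K = ¬T = F
¬K ⊕ L = F ⊕ F = F
M ⊕ P = T ⊕ T = F
(¬K ⊕ L) ↓ (M ⊕ P) = F ↓ F = T
¬L = ¬F = T
¬M = ¬T = F
¬L ↔ ¬M = T ↔ F = F
((¬K ⊕ L) ↓ (M ⊕ P)) ∨ (¬L ↔ ¬M) = T ∨ F = T
¬L = ¬F = T
(((¬K ⊕ L) ↓ (M ⊕ P)) ∨ (¬L ↔ ¬M)) ∨ ¬L = T ∨ T = T
So S1 is true.

S2: This is ((¬K → (¬L ↓ M)) ∨ ¬P) ↑ ¬M.

¬K = ¬T = F
¬L = ¬F = T
¬L ↓ M = T ↓ T = F
¬K → (¬L ↓ M) = F → F = T
¬P = ¬T = F
(¬K → (¬L ↓ M)) ∨ ¬P = T ∨ F = T
¬M = ¬T = F
((¬K → (¬L ↓ M)) ∨ ¬P) ↑ ¬M = T ↑ F = T
Thus S2 is true.

Count: 2.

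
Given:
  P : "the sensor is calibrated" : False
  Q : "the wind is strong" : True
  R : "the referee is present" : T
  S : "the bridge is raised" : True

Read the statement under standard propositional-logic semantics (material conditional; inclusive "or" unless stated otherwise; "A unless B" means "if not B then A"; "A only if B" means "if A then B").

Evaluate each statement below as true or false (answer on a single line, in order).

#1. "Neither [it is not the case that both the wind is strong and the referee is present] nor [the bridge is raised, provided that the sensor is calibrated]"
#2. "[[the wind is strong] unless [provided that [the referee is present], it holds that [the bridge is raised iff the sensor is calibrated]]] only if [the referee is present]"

#1: Formalization: (Q ↑ R) ↓ (P → S)

Q ↑ R = T ↑ T = F
P → S = F → T = T
(Q ↑ R) ↓ (P → S) = F ↓ T = F
Hence #1 is false.

#2: Formalization: (Q ∨ (R → (S ↔ P))) → R

S ↔ P = T ↔ F = F
R → (S ↔ P) = T → F = F
Q ∨ (R → (S ↔ P)) = T ∨ F = T
(Q ∨ (R → (S ↔ P))) → R = T → T = T
Hence #2 is true.

#1 F; #2 T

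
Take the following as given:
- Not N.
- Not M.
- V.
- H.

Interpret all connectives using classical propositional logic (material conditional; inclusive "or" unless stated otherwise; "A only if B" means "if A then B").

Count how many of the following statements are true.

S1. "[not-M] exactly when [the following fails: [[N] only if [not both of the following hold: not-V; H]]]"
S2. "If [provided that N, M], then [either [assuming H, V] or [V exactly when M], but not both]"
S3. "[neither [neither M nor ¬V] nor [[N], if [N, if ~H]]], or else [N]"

1

S1: Formalization: ~M <-> ~(N -> (~V nand H))

~M = ~F = T
~V = ~T = F
~V nand H = F nand T = T
N -> (~V nand H) = F -> T = T
~(N -> (~V nand H)) = ~T = F
~M <-> ~(N -> (~V nand H)) = T <-> F = F
So S1 is false.

S2: This is (N -> M) -> ((H -> V) xor (V <-> M)).

N -> M = F -> F = T
H -> V = T -> T = T
V <-> M = T <-> F = F
(H -> V) xor (V <-> M) = T xor F = T
(N -> M) -> ((H -> V) xor (V <-> M)) = T -> T = T
So S2 is true.

S3: This is ((M nor ~V) nor ((~H -> N) -> N)) | N.

~V = ~T = F
M nor ~V = F nor F = T
~H = ~T = F
~H -> N = F -> F = T
(~H -> N) -> N = T -> F = F
(M nor ~V) nor ((~H -> N) -> N) = T nor F = F
((M nor ~V) nor ((~H -> N) -> N)) | N = F | F = F
So S3 is false.

True statements: 1 (S2).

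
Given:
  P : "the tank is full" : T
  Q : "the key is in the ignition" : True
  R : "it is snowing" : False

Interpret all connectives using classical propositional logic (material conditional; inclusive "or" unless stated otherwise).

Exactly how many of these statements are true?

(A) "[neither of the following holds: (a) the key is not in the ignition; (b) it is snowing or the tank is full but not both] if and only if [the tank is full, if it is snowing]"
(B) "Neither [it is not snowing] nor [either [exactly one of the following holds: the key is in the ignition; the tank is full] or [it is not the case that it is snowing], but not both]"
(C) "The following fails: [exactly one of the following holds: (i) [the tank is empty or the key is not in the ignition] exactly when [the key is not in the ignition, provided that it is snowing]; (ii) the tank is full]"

(A): This is (¬Q ↓ (R ⊕ P)) ↔ (R → P).

¬Q = ¬T = F
R ⊕ P = F ⊕ T = T
¬Q ↓ (R ⊕ P) = F ↓ T = F
R → P = F → T = T
(¬Q ↓ (R ⊕ P)) ↔ (R → P) = F ↔ T = F
So (A) is false.

(B): Formalization: ¬R ↓ ((Q ⊕ P) ⊕ ¬R)

¬R = ¬F = T
Q ⊕ P = T ⊕ T = F
¬R = ¬F = T
(Q ⊕ P) ⊕ ¬R = F ⊕ T = T
¬R ↓ ((Q ⊕ P) ⊕ ¬R) = T ↓ T = F
Thus (B) is false.

(C): In symbols: ¬(((¬P ∨ ¬Q) ↔ (R → ¬Q)) ⊕ P)

¬P = ¬T = F
¬Q = ¬T = F
¬P ∨ ¬Q = F ∨ F = F
¬Q = ¬T = F
R → ¬Q = F → F = T
(¬P ∨ ¬Q) ↔ (R → ¬Q) = F ↔ T = F
((¬P ∨ ¬Q) ↔ (R → ¬Q)) ⊕ P = F ⊕ T = T
¬(((¬P ∨ ¬Q) ↔ (R → ¬Q)) ⊕ P) = ¬T = F
Hence (C) is false.

True statements: 0 (none).

0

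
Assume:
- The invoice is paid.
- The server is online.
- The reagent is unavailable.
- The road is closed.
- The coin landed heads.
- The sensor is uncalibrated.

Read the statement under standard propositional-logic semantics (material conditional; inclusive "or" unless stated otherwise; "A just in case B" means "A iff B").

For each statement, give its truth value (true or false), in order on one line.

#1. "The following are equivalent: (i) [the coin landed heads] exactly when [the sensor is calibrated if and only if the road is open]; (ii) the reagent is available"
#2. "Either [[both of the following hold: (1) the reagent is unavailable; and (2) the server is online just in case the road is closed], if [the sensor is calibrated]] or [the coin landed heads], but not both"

Let U = "the coin landed heads" (True), V = "the sensor is calibrated" (False), S = "the road is closed" (True), R = "the reagent is available" (False), Q = "the server is online" (True).

#1: In symbols: (U iff (V iff not S)) iff R

not S = not True = False
V iff not S = False iff False = True
U iff (V iff not S) = True iff True = True
(U iff (V iff not S)) iff R = True iff False = False
Thus #1 is false.

#2: Parsed as (V -> (not R and (Q iff S))) xor U

not R = not False = True
Q iff S = True iff True = True
not R and (Q iff S) = True and True = True
V -> (not R and (Q iff S)) = False -> True = True
(V -> (not R and (Q iff S))) xor U = True xor True = False
So #2 is false.

#1 false / #2 false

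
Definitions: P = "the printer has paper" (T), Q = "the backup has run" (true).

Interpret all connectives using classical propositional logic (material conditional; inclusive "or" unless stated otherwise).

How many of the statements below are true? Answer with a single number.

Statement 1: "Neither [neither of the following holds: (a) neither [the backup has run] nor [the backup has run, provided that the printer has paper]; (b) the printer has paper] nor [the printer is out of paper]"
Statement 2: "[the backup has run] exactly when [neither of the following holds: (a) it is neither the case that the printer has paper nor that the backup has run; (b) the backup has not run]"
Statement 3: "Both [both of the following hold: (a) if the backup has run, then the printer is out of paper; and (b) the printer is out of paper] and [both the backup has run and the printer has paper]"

2

Statement 1: Parsed as ((Q nor (P -> Q)) nor P) nor not P

P -> Q = True -> True = True
Q nor (P -> Q) = True nor True = False
(Q nor (P -> Q)) nor P = False nor True = False
not P = not True = False
((Q nor (P -> Q)) nor P) nor not P = False nor False = True
So Statement 1 is true.

Statement 2: In symbols: Q iff ((P nor Q) nor not Q)

P nor Q = True nor True = False
not Q = not True = False
(P nor Q) nor not Q = False nor False = True
Q iff ((P nor Q) nor not Q) = True iff True = True
Hence Statement 2 is true.

Statement 3: In symbols: ((Q -> not P) and not P) and (Q and P)

not P = not True = False
Q -> not P = True -> False = False
not P = not True = False
(Q -> not P) and not P = False and False = False
Q and P = True and True = True
((Q -> not P) and not P) and (Q and P) = False and True = False
Hence Statement 3 is false.

Count: 2.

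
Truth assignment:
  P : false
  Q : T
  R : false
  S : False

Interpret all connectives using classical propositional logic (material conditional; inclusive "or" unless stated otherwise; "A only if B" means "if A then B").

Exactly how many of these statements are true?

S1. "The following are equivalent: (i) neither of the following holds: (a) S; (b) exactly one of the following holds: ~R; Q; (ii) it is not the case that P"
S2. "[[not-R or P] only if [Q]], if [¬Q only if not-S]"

S1: In symbols: (S ↓ (¬R ⊕ Q)) ↔ ¬P

¬R = ¬F = T
¬R ⊕ Q = T ⊕ T = F
S ↓ (¬R ⊕ Q) = F ↓ F = T
¬P = ¬F = T
(S ↓ (¬R ⊕ Q)) ↔ ¬P = T ↔ T = T
Hence S1 is true.

S2: Formalization: (¬Q → ¬S) → ((¬R ∨ P) → Q)

¬Q = ¬T = F
¬S = ¬F = T
¬Q → ¬S = F → T = T
¬R = ¬F = T
¬R ∨ P = T ∨ F = T
(¬R ∨ P) → Q = T → T = T
(¬Q → ¬S) → ((¬R ∨ P) → Q) = T → T = T
Thus S2 is true.

Count: 2.

2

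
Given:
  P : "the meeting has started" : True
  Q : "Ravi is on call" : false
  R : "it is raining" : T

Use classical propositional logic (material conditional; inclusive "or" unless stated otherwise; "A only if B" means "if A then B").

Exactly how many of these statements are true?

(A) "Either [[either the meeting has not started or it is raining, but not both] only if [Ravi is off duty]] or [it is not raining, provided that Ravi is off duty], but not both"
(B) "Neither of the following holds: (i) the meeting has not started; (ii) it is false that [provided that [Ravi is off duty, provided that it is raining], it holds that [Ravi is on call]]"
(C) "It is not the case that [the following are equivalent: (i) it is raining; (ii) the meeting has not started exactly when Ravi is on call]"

1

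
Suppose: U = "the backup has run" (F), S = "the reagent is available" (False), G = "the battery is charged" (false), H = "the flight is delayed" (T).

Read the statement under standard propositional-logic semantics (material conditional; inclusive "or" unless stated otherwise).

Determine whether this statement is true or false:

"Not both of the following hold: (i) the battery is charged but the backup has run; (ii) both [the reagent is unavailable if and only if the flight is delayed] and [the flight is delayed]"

In symbols: (G and U) nand ((not S iff H) and H)

G and U = False and False = False
not S = not False = True
not S iff H = True iff True = True
(not S iff H) and H = True and True = True
(G and U) nand ((not S iff H) and H) = False nand True = True

true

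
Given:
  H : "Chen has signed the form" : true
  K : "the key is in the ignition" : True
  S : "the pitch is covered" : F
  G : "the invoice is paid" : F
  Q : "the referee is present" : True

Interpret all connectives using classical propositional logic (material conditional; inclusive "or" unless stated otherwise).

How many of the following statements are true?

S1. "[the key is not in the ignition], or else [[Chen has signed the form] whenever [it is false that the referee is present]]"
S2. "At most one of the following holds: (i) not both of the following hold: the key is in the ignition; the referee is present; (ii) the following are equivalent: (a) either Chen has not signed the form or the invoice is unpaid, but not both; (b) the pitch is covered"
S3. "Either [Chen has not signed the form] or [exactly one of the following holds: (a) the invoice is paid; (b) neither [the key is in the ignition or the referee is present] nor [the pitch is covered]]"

2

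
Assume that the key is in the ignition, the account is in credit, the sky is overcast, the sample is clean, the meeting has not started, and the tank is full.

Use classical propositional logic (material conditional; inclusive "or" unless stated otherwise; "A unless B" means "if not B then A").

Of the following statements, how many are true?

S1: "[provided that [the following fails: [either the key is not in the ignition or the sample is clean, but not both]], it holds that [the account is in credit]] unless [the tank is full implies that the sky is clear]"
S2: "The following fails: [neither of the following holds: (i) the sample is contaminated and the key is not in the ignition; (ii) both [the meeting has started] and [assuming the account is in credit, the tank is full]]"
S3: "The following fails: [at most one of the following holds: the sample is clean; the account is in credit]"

Let U = "the key is in the ignition" (T), H = "the sample is contaminated" (F), P = "the account is overdrawn" (F), W = "the tank is full" (T), K = "the sky is overcast" (T), R = "the meeting has started" (F).

S1: In symbols: (¬(¬U ⊕ ¬H) → ¬P) ∨ (W → ¬K)

¬U = ¬T = F
¬H = ¬F = T
¬U ⊕ ¬H = F ⊕ T = T
¬(¬U ⊕ ¬H) = ¬T = F
¬P = ¬F = T
¬(¬U ⊕ ¬H) → ¬P = F → T = T
¬K = ¬T = F
W → ¬K = T → F = F
(¬(¬U ⊕ ¬H) → ¬P) ∨ (W → ¬K) = T ∨ F = T
Hence S1 is true.

S2: Parsed as ¬((H ∧ ¬U) ↓ (R ∧ (¬P → W)))

¬U = ¬T = F
H ∧ ¬U = F ∧ F = F
¬P = ¬F = T
¬P → W = T → T = T
R ∧ (¬P → W) = F ∧ T = F
(H ∧ ¬U) ↓ (R ∧ (¬P → W)) = F ↓ F = T
¬((H ∧ ¬U) ↓ (R ∧ (¬P → W))) = ¬T = F
So S2 is false.

S3: In symbols: ¬(¬H ↑ ¬P)

¬H = ¬F = T
¬P = ¬F = T
¬H ↑ ¬P = T ↑ T = F
¬(¬H ↑ ¬P) = ¬F = T
Hence S3 is true.

Count: 2.

2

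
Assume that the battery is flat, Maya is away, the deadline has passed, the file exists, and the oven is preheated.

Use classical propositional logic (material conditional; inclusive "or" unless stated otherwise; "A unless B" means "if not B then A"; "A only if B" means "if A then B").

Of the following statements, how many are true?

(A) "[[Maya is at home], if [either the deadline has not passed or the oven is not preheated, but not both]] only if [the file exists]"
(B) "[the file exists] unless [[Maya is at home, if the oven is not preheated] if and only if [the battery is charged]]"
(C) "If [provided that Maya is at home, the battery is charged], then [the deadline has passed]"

Let S = "the deadline has passed" (T), N = "the oven is preheated" (T), L = "Maya is at home" (F), G = "the file exists" (T), M = "the battery is charged" (F).

(A): In symbols: ((~S xor ~N) -> L) -> G

~S = ~T = F
~N = ~T = F
~S xor ~N = F xor F = F
(~S xor ~N) -> L = F -> F = T
((~S xor ~N) -> L) -> G = T -> T = T
Hence (A) is true.

(B): Parsed as G | ((~N -> L) <-> M)

~N = ~T = F
~N -> L = F -> F = T
(~N -> L) <-> M = T <-> F = F
G | ((~N -> L) <-> M) = T | F = T
Hence (B) is true.

(C): Parsed as (L -> M) -> S

L -> M = F -> F = T
(L -> M) -> S = T -> T = T
Thus (C) is true.

True statements: 3 ((A), (B), (C)).

3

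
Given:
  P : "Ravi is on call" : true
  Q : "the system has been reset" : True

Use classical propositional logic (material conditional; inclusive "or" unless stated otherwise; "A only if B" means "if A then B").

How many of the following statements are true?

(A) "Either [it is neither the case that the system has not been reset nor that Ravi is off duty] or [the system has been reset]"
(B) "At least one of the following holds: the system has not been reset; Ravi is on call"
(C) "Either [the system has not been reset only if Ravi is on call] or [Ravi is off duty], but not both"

3

(A): In symbols: (¬Q ↓ ¬P) ∨ Q

¬Q = ¬T = F
¬P = ¬T = F
¬Q ↓ ¬P = F ↓ F = T
(¬Q ↓ ¬P) ∨ Q = T ∨ T = T
Thus (A) is true.

(B): This is ¬Q ∨ P.

¬Q = ¬T = F
¬Q ∨ P = F ∨ T = T
Hence (B) is true.

(C): Parsed as (¬Q → P) ⊕ ¬P

¬Q = ¬T = F
¬Q → P = F → T = T
¬P = ¬T = F
(¬Q → P) ⊕ ¬P = T ⊕ F = T
So (C) is true.

3 of the 3 statements are true.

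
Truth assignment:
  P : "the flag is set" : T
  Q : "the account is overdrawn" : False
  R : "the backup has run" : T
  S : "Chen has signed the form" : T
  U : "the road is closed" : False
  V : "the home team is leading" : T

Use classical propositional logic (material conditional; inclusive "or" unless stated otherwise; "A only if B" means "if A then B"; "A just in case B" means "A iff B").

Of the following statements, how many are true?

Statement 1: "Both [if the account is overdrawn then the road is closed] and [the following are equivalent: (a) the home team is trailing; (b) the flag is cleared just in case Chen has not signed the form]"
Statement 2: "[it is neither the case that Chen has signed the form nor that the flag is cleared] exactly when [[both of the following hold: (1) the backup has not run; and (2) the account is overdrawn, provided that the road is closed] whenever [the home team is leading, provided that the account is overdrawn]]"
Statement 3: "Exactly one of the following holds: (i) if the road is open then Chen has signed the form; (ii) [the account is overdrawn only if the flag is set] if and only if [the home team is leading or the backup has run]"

Statement 1: Formalization: (Q -> U) & (~V <-> (~P <-> ~S))

Q -> U = F -> F = T
~V = ~T = F
~P = ~T = F
~S = ~T = F
~P <-> ~S = F <-> F = T
~V <-> (~P <-> ~S) = F <-> T = F
(Q -> U) & (~V <-> (~P <-> ~S)) = T & F = F
Thus Statement 1 is false.

Statement 2: Formalization: (S nor ~P) <-> ((Q -> V) -> (~R & (U -> Q)))

~P = ~T = F
S nor ~P = T nor F = F
Q -> V = F -> T = T
~R = ~T = F
U -> Q = F -> F = T
~R & (U -> Q) = F & T = F
(Q -> V) -> (~R & (U -> Q)) = T -> F = F
(S nor ~P) <-> ((Q -> V) -> (~R & (U -> Q))) = F <-> F = T
Thus Statement 2 is true.

Statement 3: Parsed as (~U -> S) xor ((Q -> P) <-> (V | R))

~U = ~F = T
~U -> S = T -> T = T
Q -> P = F -> T = T
V | R = T | T = T
(Q -> P) <-> (V | R) = T <-> T = T
(~U -> S) xor ((Q -> P) <-> (V | R)) = T xor T = F
So Statement 3 is false.

True statements: 1 (Statement 2).

1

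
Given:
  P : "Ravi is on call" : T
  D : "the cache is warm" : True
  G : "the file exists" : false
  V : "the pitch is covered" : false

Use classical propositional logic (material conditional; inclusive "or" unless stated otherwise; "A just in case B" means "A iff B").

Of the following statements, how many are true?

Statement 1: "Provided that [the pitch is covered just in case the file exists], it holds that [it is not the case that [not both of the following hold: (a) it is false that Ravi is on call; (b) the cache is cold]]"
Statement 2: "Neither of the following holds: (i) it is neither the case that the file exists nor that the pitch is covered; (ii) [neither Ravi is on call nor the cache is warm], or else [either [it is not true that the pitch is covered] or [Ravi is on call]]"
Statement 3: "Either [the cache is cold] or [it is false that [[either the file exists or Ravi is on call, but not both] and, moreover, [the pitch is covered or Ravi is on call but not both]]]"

Statement 1: This is (V iff G) -> not (not P nand not D).

V iff G = False iff False = True
not P = not True = False
not D = not True = False
not P nand not D = False nand False = True
not (not P nand not D) = not True = False
(V iff G) -> not (not P nand not D) = True -> False = False
So Statement 1 is false.

Statement 2: Parsed as (G nor V) nor ((P nor D) or (not V or P))

G nor V = False nor False = True
P nor D = True nor True = False
not V = not False = True
not V or P = True or True = True
(P nor D) or (not V or P) = False or True = True
(G nor V) nor ((P nor D) or (not V or P)) = True nor True = False
Thus Statement 2 is false.

Statement 3: This is not D or not ((G xor P) and (V xor P)).

not D = not True = False
G xor P = False xor True = True
V xor P = False xor True = True
(G xor P) and (V xor P) = True and True = True
not ((G xor P) and (V xor P)) = not True = False
not D or not ((G xor P) and (V xor P)) = False or False = False
So Statement 3 is false.

True statements: 0 (none).

0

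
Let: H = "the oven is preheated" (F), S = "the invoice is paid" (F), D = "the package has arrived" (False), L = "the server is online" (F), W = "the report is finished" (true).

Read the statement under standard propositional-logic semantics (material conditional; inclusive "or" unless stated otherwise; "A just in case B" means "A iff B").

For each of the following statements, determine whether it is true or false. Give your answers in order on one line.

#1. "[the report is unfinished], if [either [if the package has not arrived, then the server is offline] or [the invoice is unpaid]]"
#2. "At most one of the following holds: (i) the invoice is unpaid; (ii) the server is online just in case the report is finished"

#1 False; #2 True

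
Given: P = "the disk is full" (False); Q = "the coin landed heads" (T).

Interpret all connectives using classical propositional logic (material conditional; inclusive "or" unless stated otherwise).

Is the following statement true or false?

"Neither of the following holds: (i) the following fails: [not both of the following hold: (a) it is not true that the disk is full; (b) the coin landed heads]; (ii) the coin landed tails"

This is ~(~P nand Q) nor ~Q.

~P = ~F = T
~P nand Q = T nand T = F
~(~P nand Q) = ~F = T
~Q = ~T = F
~(~P nand Q) nor ~Q = T nor F = F

false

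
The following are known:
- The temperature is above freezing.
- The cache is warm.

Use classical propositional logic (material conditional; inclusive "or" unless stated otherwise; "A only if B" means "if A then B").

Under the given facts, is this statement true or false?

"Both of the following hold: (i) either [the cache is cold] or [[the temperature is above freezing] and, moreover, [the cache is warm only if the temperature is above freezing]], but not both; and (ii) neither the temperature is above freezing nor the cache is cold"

False

Let P = "the cache is warm" (T), Q = "the temperature is below freezing" (F).
Formalization: (¬P ⊕ (¬Q ∧ (P → ¬Q))) ∧ (¬Q ↓ ¬P)

¬P = ¬T = F
¬Q = ¬F = T
¬Q = ¬F = T
P → ¬Q = T → T = T
¬Q ∧ (P → ¬Q) = T ∧ T = T
¬P ⊕ (¬Q ∧ (P → ¬Q)) = F ⊕ T = T
¬Q = ¬F = T
¬P = ¬T = F
¬Q ↓ ¬P = T ↓ F = F
(¬P ⊕ (¬Q ∧ (P → ¬Q))) ∧ (¬Q ↓ ¬P) = T ∧ F = F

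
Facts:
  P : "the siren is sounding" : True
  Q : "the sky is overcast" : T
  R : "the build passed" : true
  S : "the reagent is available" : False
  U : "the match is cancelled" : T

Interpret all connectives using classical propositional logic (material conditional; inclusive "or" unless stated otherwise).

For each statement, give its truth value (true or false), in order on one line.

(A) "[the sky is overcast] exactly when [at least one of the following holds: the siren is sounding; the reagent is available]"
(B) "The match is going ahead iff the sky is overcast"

(A) T, (B) F

(A): This is Q ↔ (P ∨ S).

P ∨ S = T ∨ F = T
Q ↔ (P ∨ S) = T ↔ T = T
So (A) is true.

(B): This is ¬U ↔ Q.

¬U = ¬T = F
¬U ↔ Q = F ↔ T = F
So (B) is false.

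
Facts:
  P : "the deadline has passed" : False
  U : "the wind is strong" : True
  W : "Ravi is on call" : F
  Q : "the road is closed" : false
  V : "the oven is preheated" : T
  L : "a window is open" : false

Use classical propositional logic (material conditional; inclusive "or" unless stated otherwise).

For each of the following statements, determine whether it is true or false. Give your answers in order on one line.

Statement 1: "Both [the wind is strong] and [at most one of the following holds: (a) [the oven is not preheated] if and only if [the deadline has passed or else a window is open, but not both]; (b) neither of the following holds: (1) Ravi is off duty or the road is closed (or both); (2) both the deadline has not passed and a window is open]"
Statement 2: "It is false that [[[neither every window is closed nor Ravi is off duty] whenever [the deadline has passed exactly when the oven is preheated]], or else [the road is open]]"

Statement 1: In symbols: U and ((not V iff (P xor L)) nand ((not W or Q) nor (not P and L)))

not V = not True = False
P xor L = False xor False = False
not V iff (P xor L) = False iff False = True
not W = not False = True
not W or Q = True or False = True
not P = not False = True
not P and L = True and False = False
(not W or Q) nor (not P and L) = True nor False = False
(not V iff (P xor L)) nand ((not W or Q) nor (not P and L)) = True nand False = True
U and ((not V iff (P xor L)) nand ((not W or Q) nor (not P and L))) = True and True = True
So Statement 1 is true.

Statement 2: Parsed as not (((P iff V) -> (not L nor not W)) or not Q)

P iff V = False iff True = False
not L = not False = True
not W = not False = True
not L nor not W = True nor True = False
(P iff V) -> (not L nor not W) = False -> False = True
not Q = not False = True
((P iff V) -> (not L nor not W)) or not Q = True or True = True
not (((P iff V) -> (not L nor not W)) or not Q) = not True = False
Thus Statement 2 is false.

Statement 1 T, Statement 2 F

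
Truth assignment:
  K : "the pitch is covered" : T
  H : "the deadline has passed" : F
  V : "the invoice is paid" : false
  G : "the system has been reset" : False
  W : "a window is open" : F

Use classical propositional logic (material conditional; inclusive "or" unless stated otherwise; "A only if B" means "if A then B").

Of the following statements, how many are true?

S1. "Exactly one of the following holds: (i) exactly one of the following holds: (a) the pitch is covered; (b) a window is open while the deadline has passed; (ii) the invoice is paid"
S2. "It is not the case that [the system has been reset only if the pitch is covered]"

1

S1: This is (K xor (W and H)) xor V.

W and H = False and False = False
K xor (W and H) = True xor False = True
(K xor (W and H)) xor V = True xor False = True
Thus S1 is true.

S2: In symbols: not (G -> K)

G -> K = False -> True = True
not (G -> K) = not True = False
Hence S2 is false.

True statements: 1 (S1).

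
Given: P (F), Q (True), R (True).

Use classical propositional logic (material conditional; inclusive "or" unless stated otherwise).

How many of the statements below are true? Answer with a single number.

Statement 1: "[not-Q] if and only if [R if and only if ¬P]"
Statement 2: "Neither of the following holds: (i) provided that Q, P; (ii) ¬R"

Statement 1: Parsed as not Q iff (R iff not P)

not Q = not True = False
not P = not False = True
R iff not P = True iff True = True
not Q iff (R iff not P) = False iff True = False
Thus Statement 1 is false.

Statement 2: Parsed as (Q -> P) nor not R

Q -> P = True -> False = False
not R = not True = False
(Q -> P) nor not R = False nor False = True
Thus Statement 2 is true.

Count: 1.

1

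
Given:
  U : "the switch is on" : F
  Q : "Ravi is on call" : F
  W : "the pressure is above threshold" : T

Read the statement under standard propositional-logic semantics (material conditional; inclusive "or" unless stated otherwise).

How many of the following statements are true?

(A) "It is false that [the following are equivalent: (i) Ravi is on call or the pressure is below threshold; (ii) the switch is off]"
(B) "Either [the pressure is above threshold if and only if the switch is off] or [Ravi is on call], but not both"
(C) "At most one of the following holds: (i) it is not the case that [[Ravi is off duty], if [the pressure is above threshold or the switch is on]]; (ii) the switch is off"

(A): Formalization: ~((Q | ~W) <-> ~U)

~W = ~T = F
Q | ~W = F | F = F
~U = ~F = T
(Q | ~W) <-> ~U = F <-> T = F
~((Q | ~W) <-> ~U) = ~F = T
Hence (A) is true.

(B): Parsed as (W <-> ~U) xor Q

~U = ~F = T
W <-> ~U = T <-> T = T
(W <-> ~U) xor Q = T xor F = T
Thus (B) is true.

(C): Parsed as ~((W | U) -> ~Q) nand ~U

W | U = T | F = T
~Q = ~F = T
(W | U) -> ~Q = T -> T = T
~((W | U) -> ~Q) = ~T = F
~U = ~F = T
~((W | U) -> ~Q) nand ~U = F nand T = T
Thus (C) is true.

3 of the 3 statements are true.

3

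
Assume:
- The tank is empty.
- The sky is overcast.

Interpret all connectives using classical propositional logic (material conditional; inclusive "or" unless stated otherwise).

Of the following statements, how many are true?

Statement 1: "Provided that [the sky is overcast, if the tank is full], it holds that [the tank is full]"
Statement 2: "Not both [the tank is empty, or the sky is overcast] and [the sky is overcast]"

0

Let M = "the tank is full" (F), G = "the sky is overcast" (T).

Statement 1: Parsed as (M → G) → M

M → G = F → T = T
(M → G) → M = T → F = F
Hence Statement 1 is false.

Statement 2: Formalization: (¬M ∨ G) ↑ G

¬M = ¬F = T
¬M ∨ G = T ∨ T = T
(¬M ∨ G) ↑ G = T ↑ T = F
So Statement 2 is false.

Count: 0.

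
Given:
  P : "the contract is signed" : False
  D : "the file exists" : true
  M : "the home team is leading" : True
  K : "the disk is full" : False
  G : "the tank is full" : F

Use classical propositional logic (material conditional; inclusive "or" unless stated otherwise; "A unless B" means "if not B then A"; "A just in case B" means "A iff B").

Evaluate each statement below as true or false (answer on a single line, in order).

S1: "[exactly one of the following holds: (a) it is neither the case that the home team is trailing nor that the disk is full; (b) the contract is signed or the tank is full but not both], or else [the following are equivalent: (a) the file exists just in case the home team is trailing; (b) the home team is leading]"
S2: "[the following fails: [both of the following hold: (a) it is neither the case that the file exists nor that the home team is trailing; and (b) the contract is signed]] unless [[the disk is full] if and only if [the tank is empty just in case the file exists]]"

S1 T; S2 T

S1: Formalization: ((not M nor K) xor (P xor G)) or ((D iff not M) iff M)

not M = not True = False
not M nor K = False nor False = True
P xor G = False xor False = False
(not M nor K) xor (P xor G) = True xor False = True
not M = not True = False
D iff not M = True iff False = False
(D iff not M) iff M = False iff True = False
((not M nor K) xor (P xor G)) or ((D iff not M) iff M) = True or False = True
So S1 is true.

S2: Parsed as not ((D nor not M) and P) or (K iff (not G iff D))

not M = not True = False
D nor not M = True nor False = False
(D nor not M) and P = False and False = False
not ((D nor not M) and P) = not False = True
not G = not False = True
not G iff D = True iff True = True
K iff (not G iff D) = False iff True = False
not ((D nor not M) and P) or (K iff (not G iff D)) = True or False = True
Thus S2 is true.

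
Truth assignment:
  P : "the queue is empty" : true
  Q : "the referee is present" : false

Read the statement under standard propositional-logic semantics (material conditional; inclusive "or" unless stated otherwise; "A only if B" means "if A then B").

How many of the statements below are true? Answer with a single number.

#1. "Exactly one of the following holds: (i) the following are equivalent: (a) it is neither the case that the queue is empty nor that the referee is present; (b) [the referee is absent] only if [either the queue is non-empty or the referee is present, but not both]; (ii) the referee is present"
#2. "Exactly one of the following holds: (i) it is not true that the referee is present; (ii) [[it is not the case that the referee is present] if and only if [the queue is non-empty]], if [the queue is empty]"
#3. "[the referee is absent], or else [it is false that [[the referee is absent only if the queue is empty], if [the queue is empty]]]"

3

#1: Parsed as ((P ↓ Q) ↔ (¬Q → (¬P ⊕ Q))) ⊕ Q

P ↓ Q = T ↓ F = F
¬Q = ¬F = T
¬P = ¬T = F
¬P ⊕ Q = F ⊕ F = F
¬Q → (¬P ⊕ Q) = T → F = F
(P ↓ Q) ↔ (¬Q → (¬P ⊕ Q)) = F ↔ F = T
((P ↓ Q) ↔ (¬Q → (¬P ⊕ Q))) ⊕ Q = T ⊕ F = T
So #1 is true.

#2: Parsed as ¬Q ⊕ (P → (¬Q ↔ ¬P))

¬Q = ¬F = T
¬Q = ¬F = T
¬P = ¬T = F
¬Q ↔ ¬P = T ↔ F = F
P → (¬Q ↔ ¬P) = T → F = F
¬Q ⊕ (P → (¬Q ↔ ¬P)) = T ⊕ F = T
Hence #2 is true.

#3: This is ¬Q ∨ ¬(P → (¬Q → P)).

¬Q = ¬F = T
¬Q = ¬F = T
¬Q → P = T → T = T
P → (¬Q → P) = T → T = T
¬(P → (¬Q → P)) = ¬T = F
¬Q ∨ ¬(P → (¬Q → P)) = T ∨ F = T
So #3 is true.

3 of the 3 statements are true (#1, #2, #3).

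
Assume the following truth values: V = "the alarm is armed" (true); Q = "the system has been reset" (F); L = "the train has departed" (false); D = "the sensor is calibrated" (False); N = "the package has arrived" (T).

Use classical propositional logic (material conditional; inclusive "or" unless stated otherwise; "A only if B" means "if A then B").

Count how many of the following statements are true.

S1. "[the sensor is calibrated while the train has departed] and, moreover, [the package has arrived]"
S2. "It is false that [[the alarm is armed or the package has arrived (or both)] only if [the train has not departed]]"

0

S1: In symbols: (D ∧ L) ∧ N

D ∧ L = F ∧ F = F
(D ∧ L) ∧ N = F ∧ T = F
Thus S1 is false.

S2: Formalization: ¬((V ∨ N) → ¬L)

V ∨ N = T ∨ T = T
¬L = ¬F = T
(V ∨ N) → ¬L = T → T = T
¬((V ∨ N) → ¬L) = ¬T = F
Hence S2 is false.

Count: 0.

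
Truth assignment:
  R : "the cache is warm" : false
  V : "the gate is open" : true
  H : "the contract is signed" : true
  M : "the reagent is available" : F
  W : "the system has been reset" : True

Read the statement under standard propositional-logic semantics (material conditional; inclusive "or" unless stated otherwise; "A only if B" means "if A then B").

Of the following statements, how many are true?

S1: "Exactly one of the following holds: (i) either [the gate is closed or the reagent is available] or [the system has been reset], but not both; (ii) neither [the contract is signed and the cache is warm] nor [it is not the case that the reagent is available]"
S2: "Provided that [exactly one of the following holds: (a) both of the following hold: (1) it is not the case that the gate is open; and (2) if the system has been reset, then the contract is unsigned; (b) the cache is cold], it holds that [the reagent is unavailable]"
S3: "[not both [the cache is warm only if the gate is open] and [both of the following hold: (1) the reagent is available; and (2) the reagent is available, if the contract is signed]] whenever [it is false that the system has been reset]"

3

S1: In symbols: ((¬V ∨ M) ⊕ W) ⊕ ((H ∧ R) ↓ ¬M)

¬V = ¬T = F
¬V ∨ M = F ∨ F = F
(¬V ∨ M) ⊕ W = F ⊕ T = T
H ∧ R = T ∧ F = F
¬M = ¬F = T
(H ∧ R) ↓ ¬M = F ↓ T = F
((¬V ∨ M) ⊕ W) ⊕ ((H ∧ R) ↓ ¬M) = T ⊕ F = T
Thus S1 is true.

S2: In symbols: ((¬V ∧ (W → ¬H)) ⊕ ¬R) → ¬M

¬V = ¬T = F
¬H = ¬T = F
W → ¬H = T → F = F
¬V ∧ (W → ¬H) = F ∧ F = F
¬R = ¬F = T
(¬V ∧ (W → ¬H)) ⊕ ¬R = F ⊕ T = T
¬M = ¬F = T
((¬V ∧ (W → ¬H)) ⊕ ¬R) → ¬M = T → T = T
So S2 is true.

S3: Parsed as ¬W → ((R → V) ↑ (M ∧ (H → M)))

¬W = ¬T = F
R → V = F → T = T
H → M = T → F = F
M ∧ (H → M) = F ∧ F = F
(R → V) ↑ (M ∧ (H → M)) = T ↑ F = T
¬W → ((R → V) ↑ (M ∧ (H → M))) = F → T = T
So S3 is true.

Count: 3.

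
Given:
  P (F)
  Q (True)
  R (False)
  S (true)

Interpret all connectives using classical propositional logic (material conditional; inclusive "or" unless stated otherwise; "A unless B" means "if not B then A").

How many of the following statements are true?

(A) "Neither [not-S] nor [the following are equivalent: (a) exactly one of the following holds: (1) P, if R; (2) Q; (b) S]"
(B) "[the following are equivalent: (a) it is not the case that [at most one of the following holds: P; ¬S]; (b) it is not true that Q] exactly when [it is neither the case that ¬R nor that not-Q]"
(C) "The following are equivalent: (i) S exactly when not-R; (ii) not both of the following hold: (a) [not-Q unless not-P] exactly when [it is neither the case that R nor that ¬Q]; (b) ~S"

2

(A): Formalization: ~S nor (((R -> P) xor Q) <-> S)

~S = ~T = F
R -> P = F -> F = T
(R -> P) xor Q = T xor T = F
((R -> P) xor Q) <-> S = F <-> T = F
~S nor (((R -> P) xor Q) <-> S) = F nor F = T
Thus (A) is true.

(B): In symbols: (~(P nand ~S) <-> ~Q) <-> (~R nor ~Q)

~S = ~T = F
P nand ~S = F nand F = T
~(P nand ~S) = ~T = F
~Q = ~T = F
~(P nand ~S) <-> ~Q = F <-> F = T
~R = ~F = T
~Q = ~T = F
~R nor ~Q = T nor F = F
(~(P nand ~S) <-> ~Q) <-> (~R nor ~Q) = T <-> F = F
So (B) is false.

(C): Parsed as (S <-> ~R) <-> (((~Q | ~P) <-> (R nor ~Q)) nand ~S)

~R = ~F = T
S <-> ~R = T <-> T = T
~Q = ~T = F
~P = ~F = T
~Q | ~P = F | T = T
~Q = ~T = F
R nor ~Q = F nor F = T
(~Q | ~P) <-> (R nor ~Q) = T <-> T = T
~S = ~T = F
((~Q | ~P) <-> (R nor ~Q)) nand ~S = T nand F = T
(S <-> ~R) <-> (((~Q | ~P) <-> (R nor ~Q)) nand ~S) = T <-> T = T
Hence (C) is true.

2 of the 3 statements are true ((A), (C)).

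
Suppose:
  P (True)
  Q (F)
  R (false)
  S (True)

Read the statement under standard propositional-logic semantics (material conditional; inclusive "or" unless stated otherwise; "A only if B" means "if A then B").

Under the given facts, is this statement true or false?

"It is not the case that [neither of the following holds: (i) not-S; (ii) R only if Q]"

Parsed as not (not S nor (R -> Q))

not S = not True = False
R -> Q = False -> False = True
not S nor (R -> Q) = False nor True = False
not (not S nor (R -> Q)) = not False = True

true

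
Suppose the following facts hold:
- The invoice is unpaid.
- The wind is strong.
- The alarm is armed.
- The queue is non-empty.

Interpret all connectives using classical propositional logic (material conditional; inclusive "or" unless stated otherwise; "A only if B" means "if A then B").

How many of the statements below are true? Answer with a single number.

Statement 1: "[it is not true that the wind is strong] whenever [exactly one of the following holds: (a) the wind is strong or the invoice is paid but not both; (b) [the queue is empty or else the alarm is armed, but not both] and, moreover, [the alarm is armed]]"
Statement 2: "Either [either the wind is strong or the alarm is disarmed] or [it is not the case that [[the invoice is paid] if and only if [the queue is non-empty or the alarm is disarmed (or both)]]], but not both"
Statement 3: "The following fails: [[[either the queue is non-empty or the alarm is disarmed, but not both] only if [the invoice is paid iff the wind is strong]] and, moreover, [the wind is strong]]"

Let Q = "the wind is strong" (T), P = "the invoice is paid" (F), S = "the queue is empty" (F), R = "the alarm is armed" (T).

Statement 1: Formalization: ((Q xor P) xor ((S xor R) & R)) -> ~Q

Q xor P = T xor F = T
S xor R = F xor T = T
(S xor R) & R = T & T = T
(Q xor P) xor ((S xor R) & R) = T xor T = F
~Q = ~T = F
((Q xor P) xor ((S xor R) & R)) -> ~Q = F -> F = T
So Statement 1 is true.

Statement 2: Parsed as (Q | ~R) xor ~(P <-> (~S | ~R))

~R = ~T = F
Q | ~R = T | F = T
~S = ~F = T
~R = ~T = F
~S | ~R = T | F = T
P <-> (~S | ~R) = F <-> T = F
~(P <-> (~S | ~R)) = ~F = T
(Q | ~R) xor ~(P <-> (~S | ~R)) = T xor T = F
So Statement 2 is false.

Statement 3: In symbols: ~(((~S xor ~R) -> (P <-> Q)) & Q)

~S = ~F = T
~R = ~T = F
~S xor ~R = T xor F = T
P <-> Q = F <-> T = F
(~S xor ~R) -> (P <-> Q) = T -> F = F
((~S xor ~R) -> (P <-> Q)) & Q = F & T = F
~(((~S xor ~R) -> (P <-> Q)) & Q) = ~F = T
Hence Statement 3 is true.

2 of the 3 statements are true (Statement 1, Statement 3).

2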